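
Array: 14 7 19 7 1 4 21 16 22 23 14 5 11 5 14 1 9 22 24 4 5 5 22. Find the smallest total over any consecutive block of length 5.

36

[14, 7, 19, 7, 1] → sum 48
[7, 19, 7, 1, 4] → sum 38
[19, 7, 1, 4, 21] → sum 52
[7, 1, 4, 21, 16] → sum 49
[1, 4, 21, 16, 22] → sum 64
[4, 21, 16, 22, 23] → sum 86
[21, 16, 22, 23, 14] → sum 96
[16, 22, 23, 14, 5] → sum 80
[22, 23, 14, 5, 11] → sum 75
[23, 14, 5, 11, 5] → sum 58
[14, 5, 11, 5, 14] → sum 49
[5, 11, 5, 14, 1] → sum 36
[11, 5, 14, 1, 9] → sum 40
[5, 14, 1, 9, 22] → sum 51
[14, 1, 9, 22, 24] → sum 70
[1, 9, 22, 24, 4] → sum 60
[9, 22, 24, 4, 5] → sum 64
[22, 24, 4, 5, 5] → sum 60
[24, 4, 5, 5, 22] → sum 60
Smallest of these is 36.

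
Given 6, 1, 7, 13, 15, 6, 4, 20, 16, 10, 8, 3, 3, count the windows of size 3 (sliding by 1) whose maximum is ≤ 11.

3

6 1 7 → max 7  ≤ 11 ✓
1 7 13 → max 13
7 13 15 → max 15
13 15 6 → max 15
15 6 4 → max 15
6 4 20 → max 20
4 20 16 → max 20
20 16 10 → max 20
16 10 8 → max 16
10 8 3 → max 10  ≤ 11 ✓
8 3 3 → max 8  ≤ 11 ✓
3 windows satisfy the condition.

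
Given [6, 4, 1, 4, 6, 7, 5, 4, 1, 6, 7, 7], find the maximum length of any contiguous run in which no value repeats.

5

[6] len 1
[6, 4] len 2
[6, 4, 1] len 3
[1, 4] len 2
[1, 4, 6] len 3
[1, 4, 6, 7] len 4
[1, 4, 6, 7, 5] len 5
[6, 7, 5, 4] len 4
[6, 7, 5, 4, 1] len 5
[7, 5, 4, 1, 6] len 5
[5, 4, 1, 6, 7] len 5
[7] len 1
Longest all-distinct length: 5.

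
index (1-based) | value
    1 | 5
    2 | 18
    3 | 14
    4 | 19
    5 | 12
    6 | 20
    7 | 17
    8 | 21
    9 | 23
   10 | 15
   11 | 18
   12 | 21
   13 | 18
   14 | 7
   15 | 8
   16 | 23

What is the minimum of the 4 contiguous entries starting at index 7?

Elements at indices 7..10: 17, 21, 23, 15
min(17, 21, 23, 15) = 15

15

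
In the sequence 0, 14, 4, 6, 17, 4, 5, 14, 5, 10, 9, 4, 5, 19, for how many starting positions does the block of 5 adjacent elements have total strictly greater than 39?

7

[0, 14, 4, 6, 17] → sum 41  > 39 ✓
[14, 4, 6, 17, 4] → sum 45  > 39 ✓
[4, 6, 17, 4, 5] → sum 36
[6, 17, 4, 5, 14] → sum 46  > 39 ✓
[17, 4, 5, 14, 5] → sum 45  > 39 ✓
[4, 5, 14, 5, 10] → sum 38
[5, 14, 5, 10, 9] → sum 43  > 39 ✓
[14, 5, 10, 9, 4] → sum 42  > 39 ✓
[5, 10, 9, 4, 5] → sum 33
[10, 9, 4, 5, 19] → sum 47  > 39 ✓
7 windows satisfy the condition.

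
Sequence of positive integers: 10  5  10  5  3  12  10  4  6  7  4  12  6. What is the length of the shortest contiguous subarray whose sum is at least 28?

4

Extend right; whenever the sum reaches 28, record the length and shrink from the left:
add 10: running sum 10 < 28
add 5: running sum 15 < 28
add 10: running sum 25 < 28
end 3: [10, 5, 10, 5] sum 30, len 4
end 4: [10, 5, 10, 5, 3] sum 33, len 5
end 5: [10, 5, 3, 12] sum 30, len 4
end 6: [5, 3, 12, 10] sum 30, len 4
end 7: [3, 12, 10, 4] sum 29, len 4
end 8: [12, 10, 4, 6] sum 32, len 4
end 9: [12, 10, 4, 6, 7] sum 39, len 5
end 10: [10, 4, 6, 7, 4] sum 31, len 5
end 11: [6, 7, 4, 12] sum 29, len 4
end 12: [7, 4, 12, 6] sum 29, len 4
Shortest qualifying length: 4.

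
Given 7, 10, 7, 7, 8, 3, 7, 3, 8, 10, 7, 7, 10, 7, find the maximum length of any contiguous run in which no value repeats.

[7] len 1
[7, 10] len 2
[10, 7] len 2
[7] len 1
[7, 8] len 2
[7, 8, 3] len 3
[8, 3, 7] len 3
[7, 3] len 2
[7, 3, 8] len 3
[7, 3, 8, 10] len 4
[3, 8, 10, 7] len 4
[7] len 1
[7, 10] len 2
[10, 7] len 2
Longest all-distinct length: 4.

4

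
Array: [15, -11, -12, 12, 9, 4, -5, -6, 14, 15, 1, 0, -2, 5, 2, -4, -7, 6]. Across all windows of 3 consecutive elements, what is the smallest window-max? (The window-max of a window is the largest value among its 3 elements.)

1

(15, -11, -12) → max 15
(-11, -12, 12) → max 12
(-12, 12, 9) → max 12
(12, 9, 4) → max 12
(9, 4, -5) → max 9
(4, -5, -6) → max 4
(-5, -6, 14) → max 14
(-6, 14, 15) → max 15
(14, 15, 1) → max 15
(15, 1, 0) → max 15
(1, 0, -2) → max 1
(0, -2, 5) → max 5
(-2, 5, 2) → max 5
(5, 2, -4) → max 5
(2, -4, -7) → max 2
(-4, -7, 6) → max 6
Smallest of these is 1.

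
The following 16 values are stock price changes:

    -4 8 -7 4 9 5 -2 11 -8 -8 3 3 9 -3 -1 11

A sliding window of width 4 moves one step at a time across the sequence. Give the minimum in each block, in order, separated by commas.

-7, -7, -7, -2, -2, -8, -8, -8, -8, -8, -3, -3, -3

-4 8 -7 4 → min -7
8 -7 4 9 → min -7
-7 4 9 5 → min -7
4 9 5 -2 → min -2
9 5 -2 11 → min -2
5 -2 11 -8 → min -8
-2 11 -8 -8 → min -8
11 -8 -8 3 → min -8
-8 -8 3 3 → min -8
-8 3 3 9 → min -8
3 3 9 -3 → min -3
3 9 -3 -1 → min -3
9 -3 -1 11 → min -3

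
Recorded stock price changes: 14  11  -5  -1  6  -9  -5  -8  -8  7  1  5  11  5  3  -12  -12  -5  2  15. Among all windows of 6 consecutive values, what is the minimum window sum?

Each size-6 window and its sum:
14 11 -5 -1 6 -9 → sum 16
11 -5 -1 6 -9 -5 → sum -3
-5 -1 6 -9 -5 -8 → sum -22
-1 6 -9 -5 -8 -8 → sum -25
6 -9 -5 -8 -8 7 → sum -17
-9 -5 -8 -8 7 1 → sum -22
-5 -8 -8 7 1 5 → sum -8
-8 -8 7 1 5 11 → sum 8
-8 7 1 5 11 5 → sum 21
7 1 5 11 5 3 → sum 32
1 5 11 5 3 -12 → sum 13
5 11 5 3 -12 -12 → sum 0
11 5 3 -12 -12 -5 → sum -10
5 3 -12 -12 -5 2 → sum -19
3 -12 -12 -5 2 15 → sum -9
Minimum of these is -25.

-25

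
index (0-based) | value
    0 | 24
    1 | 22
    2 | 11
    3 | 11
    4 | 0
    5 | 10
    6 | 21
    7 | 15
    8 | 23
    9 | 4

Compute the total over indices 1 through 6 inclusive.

Elements at indices 1..6: 22, 11, 11, 0, 10, 21
sum(22, 11, 11, 0, 10, 21) = 75

75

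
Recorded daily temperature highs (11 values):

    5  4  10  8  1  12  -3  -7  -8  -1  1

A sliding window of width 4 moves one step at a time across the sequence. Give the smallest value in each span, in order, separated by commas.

5 4 10 8 → min 4
4 10 8 1 → min 1
10 8 1 12 → min 1
8 1 12 -3 → min -3
1 12 -3 -7 → min -7
12 -3 -7 -8 → min -8
-3 -7 -8 -1 → min -8
-7 -8 -1 1 → min -8

4, 1, 1, -3, -7, -8, -8, -8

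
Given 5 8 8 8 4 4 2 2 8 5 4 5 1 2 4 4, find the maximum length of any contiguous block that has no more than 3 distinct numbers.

8

[5] 1 distinct, len 1
[5, 8] 2 distinct, len 2
[5, 8, 8] 2 distinct, len 3
[5, 8, 8, 8] 2 distinct, len 4
[5, 8, 8, 8, 4] 3 distinct, len 5
[5, 8, 8, 8, 4, 4] 3 distinct, len 6
[8, 8, 8, 4, 4, 2] 3 distinct, len 6
[8, 8, 8, 4, 4, 2, 2] 3 distinct, len 7
[8, 8, 8, 4, 4, 2, 2, 8] 3 distinct, len 8
[2, 2, 8, 5] 3 distinct, len 4
[8, 5, 4] 3 distinct, len 3
[8, 5, 4, 5] 3 distinct, len 4
[5, 4, 5, 1] 3 distinct, len 4
[5, 1, 2] 3 distinct, len 3
[1, 2, 4] 3 distinct, len 3
[1, 2, 4, 4] 3 distinct, len 4
Longest length with ≤3 distinct: 8.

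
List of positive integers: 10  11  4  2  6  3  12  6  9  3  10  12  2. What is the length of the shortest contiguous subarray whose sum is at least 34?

add 10: running sum 10 < 34
add 11: running sum 21 < 34
add 4: running sum 25 < 34
add 2: running sum 27 < 34
add 6: running sum 33 < 34
end 5: [10, 11, 4, 2, 6, 3] sum 36, len 6
end 6: [11, 4, 2, 6, 3, 12] sum 38, len 6
end 7: [11, 4, 2, 6, 3, 12, 6] sum 44, len 7
end 8: [6, 3, 12, 6, 9] sum 36, len 5
end 9: [6, 3, 12, 6, 9, 3] sum 39, len 6
end 10: [12, 6, 9, 3, 10] sum 40, len 5
end 11: [9, 3, 10, 12] sum 34, len 4
end 12: [9, 3, 10, 12, 2] sum 36, len 5
Shortest qualifying length: 4.

4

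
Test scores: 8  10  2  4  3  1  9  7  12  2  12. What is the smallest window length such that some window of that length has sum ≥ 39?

add 8: running sum 8 < 39
add 10: running sum 18 < 39
add 2: running sum 20 < 39
add 4: running sum 24 < 39
add 3: running sum 27 < 39
add 1: running sum 28 < 39
add 9: running sum 37 < 39
end 7: [8, 10, 2, 4, 3, 1, 9, 7] sum 44, len 8
end 8: [10, 2, 4, 3, 1, 9, 7, 12] sum 48, len 8
end 9: [2, 4, 3, 1, 9, 7, 12, 2] sum 40, len 8
end 10: [9, 7, 12, 2, 12] sum 42, len 5
Shortest qualifying length: 5.

5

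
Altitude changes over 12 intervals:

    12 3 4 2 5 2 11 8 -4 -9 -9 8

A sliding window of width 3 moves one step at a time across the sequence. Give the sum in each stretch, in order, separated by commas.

19, 9, 11, 9, 18, 21, 15, -5, -22, -10

(12, 3, 4) → sum 19
(3, 4, 2) → sum 9
(4, 2, 5) → sum 11
(2, 5, 2) → sum 9
(5, 2, 11) → sum 18
(2, 11, 8) → sum 21
(11, 8, -4) → sum 15
(8, -4, -9) → sum -5
(-4, -9, -9) → sum -22
(-9, -9, 8) → sum -10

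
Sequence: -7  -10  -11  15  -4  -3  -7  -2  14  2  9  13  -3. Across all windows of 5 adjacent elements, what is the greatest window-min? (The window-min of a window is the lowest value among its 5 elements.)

-7 -10 -11 15 -4 → min -11
-10 -11 15 -4 -3 → min -11
-11 15 -4 -3 -7 → min -11
15 -4 -3 -7 -2 → min -7
-4 -3 -7 -2 14 → min -7
-3 -7 -2 14 2 → min -7
-7 -2 14 2 9 → min -7
-2 14 2 9 13 → min -2
14 2 9 13 -3 → min -3
Greatest of these is -2.

-2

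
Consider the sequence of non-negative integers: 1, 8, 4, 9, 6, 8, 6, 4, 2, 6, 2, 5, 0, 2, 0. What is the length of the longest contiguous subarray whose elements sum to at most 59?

Extend to the right; shrink from the left whenever the sum exceeds 59:
add 1: [1] sum 1, len 1
add 8: [1, 8] sum 9, len 2
add 4: [1, 8, 4] sum 13, len 3
add 9: [1, 8, 4, 9] sum 22, len 4
add 6: [1, 8, 4, 9, 6] sum 28, len 5
add 8: [1, 8, 4, 9, 6, 8] sum 36, len 6
add 6: [1, 8, 4, 9, 6, 8, 6] sum 42, len 7
add 4: [1, 8, 4, 9, 6, 8, 6, 4] sum 46, len 8
add 2: [1, 8, 4, 9, 6, 8, 6, 4, 2] sum 48, len 9
add 6: [1, 8, 4, 9, 6, 8, 6, 4, 2, 6] sum 54, len 10
add 2: [1, 8, 4, 9, 6, 8, 6, 4, 2, 6, 2] sum 56, len 11
add 5: [4, 9, 6, 8, 6, 4, 2, 6, 2, 5] sum 52, len 10
add 0: [4, 9, 6, 8, 6, 4, 2, 6, 2, 5, 0] sum 52, len 11
add 2: [4, 9, 6, 8, 6, 4, 2, 6, 2, 5, 0, 2] sum 54, len 12
add 0: [4, 9, 6, 8, 6, 4, 2, 6, 2, 5, 0, 2, 0] sum 54, len 13
Longest length seen: 13.

13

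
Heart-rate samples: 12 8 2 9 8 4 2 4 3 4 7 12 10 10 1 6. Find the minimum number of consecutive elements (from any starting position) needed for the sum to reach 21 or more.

2

add 12: running sum 12 < 21
add 8: running sum 20 < 21
add 2: shortest ending here [12, 8, 2] sum 22, len 3
add 9: shortest ending here [12, 8, 2, 9] sum 31, len 4
add 8: shortest ending here [8, 2, 9, 8] sum 27, len 4
add 4: shortest ending here [9, 8, 4] sum 21, len 3
add 2: shortest ending here [9, 8, 4, 2] sum 23, len 4
add 4: shortest ending here [9, 8, 4, 2, 4] sum 27, len 5
add 3: shortest ending here [8, 4, 2, 4, 3] sum 21, len 5
add 4: shortest ending here [8, 4, 2, 4, 3, 4] sum 25, len 6
add 7: shortest ending here [4, 2, 4, 3, 4, 7] sum 24, len 6
add 12: shortest ending here [4, 7, 12] sum 23, len 3
add 10: shortest ending here [12, 10] sum 22, len 2
add 10: shortest ending here [12, 10, 10] sum 32, len 3
add 1: shortest ending here [10, 10, 1] sum 21, len 3
add 6: shortest ending here [10, 10, 1, 6] sum 27, len 4
Shortest qualifying length: 2.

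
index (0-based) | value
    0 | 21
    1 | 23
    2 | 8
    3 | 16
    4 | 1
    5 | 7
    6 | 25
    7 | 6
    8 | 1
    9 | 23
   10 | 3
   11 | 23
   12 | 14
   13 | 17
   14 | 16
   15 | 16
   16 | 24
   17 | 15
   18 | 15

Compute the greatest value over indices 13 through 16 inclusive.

24

Elements at indices 13..16: 17, 16, 16, 24
max(17, 16, 16, 24) = 24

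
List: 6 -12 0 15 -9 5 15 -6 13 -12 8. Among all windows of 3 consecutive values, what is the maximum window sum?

Window sums for each of the 9 positions:
[6, -12, 0] → sum -6
[-12, 0, 15] → sum 3
[0, 15, -9] → sum 6
[15, -9, 5] → sum 11
[-9, 5, 15] → sum 11
[5, 15, -6] → sum 14
[15, -6, 13] → sum 22
[-6, 13, -12] → sum -5
[13, -12, 8] → sum 9
Maximum of these is 22.

22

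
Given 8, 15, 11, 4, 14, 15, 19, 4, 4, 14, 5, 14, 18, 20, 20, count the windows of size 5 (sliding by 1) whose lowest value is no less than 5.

2

[8, 15, 11, 4, 14] → min 4
[15, 11, 4, 14, 15] → min 4
[11, 4, 14, 15, 19] → min 4
[4, 14, 15, 19, 4] → min 4
[14, 15, 19, 4, 4] → min 4
[15, 19, 4, 4, 14] → min 4
[19, 4, 4, 14, 5] → min 4
[4, 4, 14, 5, 14] → min 4
[4, 14, 5, 14, 18] → min 4
[14, 5, 14, 18, 20] → min 5  ≥ 5 ✓
[5, 14, 18, 20, 20] → min 5  ≥ 5 ✓
2 windows satisfy the condition.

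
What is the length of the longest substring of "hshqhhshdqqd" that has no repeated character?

add h: [h] len 1
add s: [h, s] len 2
add h (repeat h, move left end past it): [s, h] len 2
add q: [s, h, q] len 3
add h (repeat h, move left end past it): [q, h] len 2
add h (repeat h, move left end past it): [h] len 1
add s: [h, s] len 2
add h (repeat h, move left end past it): [s, h] len 2
add d: [s, h, d] len 3
add q: [s, h, d, q] len 4
add q (repeat q, move left end past it): [q] len 1
add d: [q, d] len 2
Longest all-distinct length: 4.

4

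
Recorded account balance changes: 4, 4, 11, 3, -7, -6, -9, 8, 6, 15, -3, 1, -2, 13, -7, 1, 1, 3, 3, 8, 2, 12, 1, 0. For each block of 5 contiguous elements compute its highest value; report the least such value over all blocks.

[4, 4, 11, 3, -7] → max 11
[4, 11, 3, -7, -6] → max 11
[11, 3, -7, -6, -9] → max 11
[3, -7, -6, -9, 8] → max 8
[-7, -6, -9, 8, 6] → max 8
[-6, -9, 8, 6, 15] → max 15
[-9, 8, 6, 15, -3] → max 15
[8, 6, 15, -3, 1] → max 15
[6, 15, -3, 1, -2] → max 15
[15, -3, 1, -2, 13] → max 15
[-3, 1, -2, 13, -7] → max 13
[1, -2, 13, -7, 1] → max 13
[-2, 13, -7, 1, 1] → max 13
[13, -7, 1, 1, 3] → max 13
[-7, 1, 1, 3, 3] → max 3
[1, 1, 3, 3, 8] → max 8
[1, 3, 3, 8, 2] → max 8
[3, 3, 8, 2, 12] → max 12
[3, 8, 2, 12, 1] → max 12
[8, 2, 12, 1, 0] → max 12
Least of these is 3.

3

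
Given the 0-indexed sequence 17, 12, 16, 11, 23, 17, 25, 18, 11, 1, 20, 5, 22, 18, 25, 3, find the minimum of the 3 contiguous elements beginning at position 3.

Elements at indices 3..5: 11, 23, 17
min(11, 23, 17) = 11

11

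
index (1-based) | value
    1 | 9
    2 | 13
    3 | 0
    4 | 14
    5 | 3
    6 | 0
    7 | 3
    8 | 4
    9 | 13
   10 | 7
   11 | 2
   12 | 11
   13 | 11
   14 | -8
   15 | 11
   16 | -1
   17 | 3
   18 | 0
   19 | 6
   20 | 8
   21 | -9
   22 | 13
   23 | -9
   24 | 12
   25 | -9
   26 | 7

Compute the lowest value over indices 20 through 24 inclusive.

Elements at indices 20..24: 8, -9, 13, -9, 12
min(8, -9, 13, -9, 12) = -9

-9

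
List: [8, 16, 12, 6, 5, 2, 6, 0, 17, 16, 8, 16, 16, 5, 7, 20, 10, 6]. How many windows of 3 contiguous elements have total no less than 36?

(8, 16, 12) → sum 36  ≥ 36 ✓
(16, 12, 6) → sum 34
(12, 6, 5) → sum 23
(6, 5, 2) → sum 13
(5, 2, 6) → sum 13
(2, 6, 0) → sum 8
(6, 0, 17) → sum 23
(0, 17, 16) → sum 33
(17, 16, 8) → sum 41  ≥ 36 ✓
(16, 8, 16) → sum 40  ≥ 36 ✓
(8, 16, 16) → sum 40  ≥ 36 ✓
(16, 16, 5) → sum 37  ≥ 36 ✓
(16, 5, 7) → sum 28
(5, 7, 20) → sum 32
(7, 20, 10) → sum 37  ≥ 36 ✓
(20, 10, 6) → sum 36  ≥ 36 ✓
7 windows satisfy the condition.

7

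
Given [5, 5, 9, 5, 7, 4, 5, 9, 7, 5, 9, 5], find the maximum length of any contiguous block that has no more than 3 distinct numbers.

[5] 1 distinct, len 1
[5, 5] 1 distinct, len 2
[5, 5, 9] 2 distinct, len 3
[5, 5, 9, 5] 2 distinct, len 4
[5, 5, 9, 5, 7] 3 distinct, len 5
[5, 7, 4] 3 distinct, len 3
[5, 7, 4, 5] 3 distinct, len 4
[4, 5, 9] 3 distinct, len 3
[5, 9, 7] 3 distinct, len 3
[5, 9, 7, 5] 3 distinct, len 4
[5, 9, 7, 5, 9] 3 distinct, len 5
[5, 9, 7, 5, 9, 5] 3 distinct, len 6
Longest length with ≤3 distinct: 6.

6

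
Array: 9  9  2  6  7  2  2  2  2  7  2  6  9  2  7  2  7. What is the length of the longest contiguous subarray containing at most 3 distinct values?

add 9: window [9] (1 distinct), len 1
add 9: window [9, 9] (1 distinct), len 2
add 2: window [9, 9, 2] (2 distinct), len 3
add 6: window [9, 9, 2, 6] (3 distinct), len 4
add 7: window [2, 6, 7] (3 distinct), len 3
add 2: window [2, 6, 7, 2] (3 distinct), len 4
add 2: window [2, 6, 7, 2, 2] (3 distinct), len 5
add 2: window [2, 6, 7, 2, 2, 2] (3 distinct), len 6
add 2: window [2, 6, 7, 2, 2, 2, 2] (3 distinct), len 7
add 7: window [2, 6, 7, 2, 2, 2, 2, 7] (3 distinct), len 8
add 2: window [2, 6, 7, 2, 2, 2, 2, 7, 2] (3 distinct), len 9
add 6: window [2, 6, 7, 2, 2, 2, 2, 7, 2, 6] (3 distinct), len 10
add 9: window [2, 6, 9] (3 distinct), len 3
add 2: window [2, 6, 9, 2] (3 distinct), len 4
add 7: window [9, 2, 7] (3 distinct), len 3
add 2: window [9, 2, 7, 2] (3 distinct), len 4
add 7: window [9, 2, 7, 2, 7] (3 distinct), len 5
Longest length with ≤3 distinct: 10.

10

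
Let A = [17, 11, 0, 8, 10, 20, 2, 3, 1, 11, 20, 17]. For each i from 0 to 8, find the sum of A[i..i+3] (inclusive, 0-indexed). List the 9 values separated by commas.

36, 29, 38, 40, 35, 26, 17, 35, 49

[17, 11, 0, 8] → sum 36
[11, 0, 8, 10] → sum 29
[0, 8, 10, 20] → sum 38
[8, 10, 20, 2] → sum 40
[10, 20, 2, 3] → sum 35
[20, 2, 3, 1] → sum 26
[2, 3, 1, 11] → sum 17
[3, 1, 11, 20] → sum 35
[1, 11, 20, 17] → sum 49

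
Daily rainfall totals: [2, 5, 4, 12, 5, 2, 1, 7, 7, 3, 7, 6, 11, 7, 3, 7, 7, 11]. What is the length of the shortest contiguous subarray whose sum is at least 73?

add 2: running sum 2 < 73
add 5: running sum 7 < 73
add 4: running sum 11 < 73
add 12: running sum 23 < 73
add 5: running sum 28 < 73
add 2: running sum 30 < 73
add 1: running sum 31 < 73
add 7: running sum 38 < 73
add 7: running sum 45 < 73
add 3: running sum 48 < 73
add 7: running sum 55 < 73
add 6: running sum 61 < 73
add 11: running sum 72 < 73
add 7: shortest ending here [5, 4, 12, 5, 2, 1, 7, 7, 3, 7, 6, 11, 7] sum 77, len 13
add 3: shortest ending here [4, 12, 5, 2, 1, 7, 7, 3, 7, 6, 11, 7, 3] sum 75, len 13
add 7: shortest ending here [12, 5, 2, 1, 7, 7, 3, 7, 6, 11, 7, 3, 7] sum 78, len 13
add 7: shortest ending here [5, 2, 1, 7, 7, 3, 7, 6, 11, 7, 3, 7, 7] sum 73, len 13
add 11: shortest ending here [7, 7, 3, 7, 6, 11, 7, 3, 7, 7, 11] sum 76, len 11
Shortest qualifying length: 11.

11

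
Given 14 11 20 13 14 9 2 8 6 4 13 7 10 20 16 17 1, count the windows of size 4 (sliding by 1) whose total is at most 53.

9

14 11 20 13 → sum 58
11 20 13 14 → sum 58
20 13 14 9 → sum 56
13 14 9 2 → sum 38  ≤ 53 ✓
14 9 2 8 → sum 33  ≤ 53 ✓
9 2 8 6 → sum 25  ≤ 53 ✓
2 8 6 4 → sum 20  ≤ 53 ✓
8 6 4 13 → sum 31  ≤ 53 ✓
6 4 13 7 → sum 30  ≤ 53 ✓
4 13 7 10 → sum 34  ≤ 53 ✓
13 7 10 20 → sum 50  ≤ 53 ✓
7 10 20 16 → sum 53  ≤ 53 ✓
10 20 16 17 → sum 63
20 16 17 1 → sum 54
9 windows satisfy the condition.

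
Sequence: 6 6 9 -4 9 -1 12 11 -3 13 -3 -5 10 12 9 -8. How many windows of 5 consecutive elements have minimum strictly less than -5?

1

[6, 6, 9, -4, 9] → min -4
[6, 9, -4, 9, -1] → min -4
[9, -4, 9, -1, 12] → min -4
[-4, 9, -1, 12, 11] → min -4
[9, -1, 12, 11, -3] → min -3
[-1, 12, 11, -3, 13] → min -3
[12, 11, -3, 13, -3] → min -3
[11, -3, 13, -3, -5] → min -5
[-3, 13, -3, -5, 10] → min -5
[13, -3, -5, 10, 12] → min -5
[-3, -5, 10, 12, 9] → min -5
[-5, 10, 12, 9, -8] → min -8  < -5 ✓
1 window satisfy the condition.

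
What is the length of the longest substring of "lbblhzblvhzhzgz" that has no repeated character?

5

add l: [l] len 1
add b: [l, b] len 2
add b (repeat b, move left end past it): [b] len 1
add l: [b, l] len 2
add h: [b, l, h] len 3
add z: [b, l, h, z] len 4
add b (repeat b, move left end past it): [l, h, z, b] len 4
add l (repeat l, move left end past it): [h, z, b, l] len 4
add v: [h, z, b, l, v] len 5
add h (repeat h, move left end past it): [z, b, l, v, h] len 5
add z (repeat z, move left end past it): [b, l, v, h, z] len 5
add h (repeat h, move left end past it): [z, h] len 2
add z (repeat z, move left end past it): [h, z] len 2
add g: [h, z, g] len 3
add z (repeat z, move left end past it): [g, z] len 2
Longest all-distinct length: 5.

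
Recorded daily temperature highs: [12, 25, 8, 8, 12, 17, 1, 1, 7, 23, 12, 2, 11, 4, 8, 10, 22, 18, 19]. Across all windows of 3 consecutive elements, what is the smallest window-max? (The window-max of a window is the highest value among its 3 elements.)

12 25 8 → max 25
25 8 8 → max 25
8 8 12 → max 12
8 12 17 → max 17
12 17 1 → max 17
17 1 1 → max 17
1 1 7 → max 7
1 7 23 → max 23
7 23 12 → max 23
23 12 2 → max 23
12 2 11 → max 12
2 11 4 → max 11
11 4 8 → max 11
4 8 10 → max 10
8 10 22 → max 22
10 22 18 → max 22
22 18 19 → max 22
Smallest of these is 7.

7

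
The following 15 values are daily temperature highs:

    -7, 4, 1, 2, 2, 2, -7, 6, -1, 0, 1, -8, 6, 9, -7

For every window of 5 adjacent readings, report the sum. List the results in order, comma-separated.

2, 11, 0, 5, 2, 0, -1, -2, -2, 8, 1

(-7, 4, 1, 2, 2) → sum 2
(4, 1, 2, 2, 2) → sum 11
(1, 2, 2, 2, -7) → sum 0
(2, 2, 2, -7, 6) → sum 5
(2, 2, -7, 6, -1) → sum 2
(2, -7, 6, -1, 0) → sum 0
(-7, 6, -1, 0, 1) → sum -1
(6, -1, 0, 1, -8) → sum -2
(-1, 0, 1, -8, 6) → sum -2
(0, 1, -8, 6, 9) → sum 8
(1, -8, 6, 9, -7) → sum 1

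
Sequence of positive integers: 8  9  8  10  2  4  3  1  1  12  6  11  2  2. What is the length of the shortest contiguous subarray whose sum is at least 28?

add 8: running sum 8 < 28
add 9: running sum 17 < 28
add 8: running sum 25 < 28
add 10: shortest ending here [8, 9, 8, 10] sum 35, len 4
add 2: shortest ending here [9, 8, 10, 2] sum 29, len 4
add 4: shortest ending here [9, 8, 10, 2, 4] sum 33, len 5
add 3: shortest ending here [9, 8, 10, 2, 4, 3] sum 36, len 6
add 1: shortest ending here [8, 10, 2, 4, 3, 1] sum 28, len 6
add 1: shortest ending here [8, 10, 2, 4, 3, 1, 1] sum 29, len 7
add 12: shortest ending here [10, 2, 4, 3, 1, 1, 12] sum 33, len 7
add 6: shortest ending here [2, 4, 3, 1, 1, 12, 6] sum 29, len 7
add 11: shortest ending here [12, 6, 11] sum 29, len 3
add 2: shortest ending here [12, 6, 11, 2] sum 31, len 4
add 2: shortest ending here [12, 6, 11, 2, 2] sum 33, len 5
Shortest qualifying length: 3.

3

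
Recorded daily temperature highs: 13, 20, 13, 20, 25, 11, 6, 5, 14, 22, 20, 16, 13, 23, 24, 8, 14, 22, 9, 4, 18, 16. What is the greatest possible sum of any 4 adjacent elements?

78

13 20 13 20 → sum 66
20 13 20 25 → sum 78
13 20 25 11 → sum 69
20 25 11 6 → sum 62
25 11 6 5 → sum 47
11 6 5 14 → sum 36
6 5 14 22 → sum 47
5 14 22 20 → sum 61
14 22 20 16 → sum 72
22 20 16 13 → sum 71
20 16 13 23 → sum 72
16 13 23 24 → sum 76
13 23 24 8 → sum 68
23 24 8 14 → sum 69
24 8 14 22 → sum 68
8 14 22 9 → sum 53
14 22 9 4 → sum 49
22 9 4 18 → sum 53
9 4 18 16 → sum 47
Greatest of these is 78.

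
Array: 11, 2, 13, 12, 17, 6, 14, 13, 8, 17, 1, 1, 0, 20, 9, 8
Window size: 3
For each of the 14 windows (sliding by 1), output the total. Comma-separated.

11 2 13 → sum 26
2 13 12 → sum 27
13 12 17 → sum 42
12 17 6 → sum 35
17 6 14 → sum 37
6 14 13 → sum 33
14 13 8 → sum 35
13 8 17 → sum 38
8 17 1 → sum 26
17 1 1 → sum 19
1 1 0 → sum 2
1 0 20 → sum 21
0 20 9 → sum 29
20 9 8 → sum 37

26, 27, 42, 35, 37, 33, 35, 38, 26, 19, 2, 21, 29, 37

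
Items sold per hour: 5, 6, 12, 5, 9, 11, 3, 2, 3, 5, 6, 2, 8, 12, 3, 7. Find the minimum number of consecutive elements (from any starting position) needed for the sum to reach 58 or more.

10

add 5: running sum 5 < 58
add 6: running sum 11 < 58
add 12: running sum 23 < 58
add 5: running sum 28 < 58
add 9: running sum 37 < 58
add 11: running sum 48 < 58
add 3: running sum 51 < 58
add 2: running sum 53 < 58
add 3: running sum 56 < 58
add 5: shortest ending here [5, 6, 12, 5, 9, 11, 3, 2, 3, 5] sum 61, len 10
add 6: shortest ending here [6, 12, 5, 9, 11, 3, 2, 3, 5, 6] sum 62, len 10
add 2: shortest ending here [12, 5, 9, 11, 3, 2, 3, 5, 6, 2] sum 58, len 10
add 8: shortest ending here [12, 5, 9, 11, 3, 2, 3, 5, 6, 2, 8] sum 66, len 11
add 12: shortest ending here [9, 11, 3, 2, 3, 5, 6, 2, 8, 12] sum 61, len 10
add 3: shortest ending here [9, 11, 3, 2, 3, 5, 6, 2, 8, 12, 3] sum 64, len 11
add 7: shortest ending here [11, 3, 2, 3, 5, 6, 2, 8, 12, 3, 7] sum 62, len 11
Shortest qualifying length: 10.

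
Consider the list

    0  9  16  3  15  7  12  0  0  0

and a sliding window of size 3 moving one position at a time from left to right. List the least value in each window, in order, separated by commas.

0 9 16 → min 0
9 16 3 → min 3
16 3 15 → min 3
3 15 7 → min 3
15 7 12 → min 7
7 12 0 → min 0
12 0 0 → min 0
0 0 0 → min 0

0, 3, 3, 3, 7, 0, 0, 0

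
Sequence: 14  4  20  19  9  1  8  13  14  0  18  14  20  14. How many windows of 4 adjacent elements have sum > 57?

(14, 4, 20, 19) → sum 57
(4, 20, 19, 9) → sum 52
(20, 19, 9, 1) → sum 49
(19, 9, 1, 8) → sum 37
(9, 1, 8, 13) → sum 31
(1, 8, 13, 14) → sum 36
(8, 13, 14, 0) → sum 35
(13, 14, 0, 18) → sum 45
(14, 0, 18, 14) → sum 46
(0, 18, 14, 20) → sum 52
(18, 14, 20, 14) → sum 66  > 57 ✓
1 window satisfy the condition.

1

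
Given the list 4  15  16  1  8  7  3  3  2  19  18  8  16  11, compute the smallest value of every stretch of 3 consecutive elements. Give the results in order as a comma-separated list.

Sliding a size-3 window across the 14 values:
(4, 15, 16) → min 4
(15, 16, 1) → min 1
(16, 1, 8) → min 1
(1, 8, 7) → min 1
(8, 7, 3) → min 3
(7, 3, 3) → min 3
(3, 3, 2) → min 2
(3, 2, 19) → min 2
(2, 19, 18) → min 2
(19, 18, 8) → min 8
(18, 8, 16) → min 8
(8, 16, 11) → min 8

4, 1, 1, 1, 3, 3, 2, 2, 2, 8, 8, 8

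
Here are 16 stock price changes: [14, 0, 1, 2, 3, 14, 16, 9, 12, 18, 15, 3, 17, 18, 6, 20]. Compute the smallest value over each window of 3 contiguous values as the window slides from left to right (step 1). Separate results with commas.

0, 0, 1, 2, 3, 9, 9, 9, 12, 3, 3, 3, 6, 6

14 0 1 → min 0
0 1 2 → min 0
1 2 3 → min 1
2 3 14 → min 2
3 14 16 → min 3
14 16 9 → min 9
16 9 12 → min 9
9 12 18 → min 9
12 18 15 → min 12
18 15 3 → min 3
15 3 17 → min 3
3 17 18 → min 3
17 18 6 → min 6
18 6 20 → min 6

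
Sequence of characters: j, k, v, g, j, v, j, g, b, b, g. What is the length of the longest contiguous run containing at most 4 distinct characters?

Extend right; when distinct count exceeds 4, shrink from the left:
add j: window [j] (1 distinct), len 1
add k: window [j, k] (2 distinct), len 2
add v: window [j, k, v] (3 distinct), len 3
add g: window [j, k, v, g] (4 distinct), len 4
add j: window [j, k, v, g, j] (4 distinct), len 5
add v: window [j, k, v, g, j, v] (4 distinct), len 6
add j: window [j, k, v, g, j, v, j] (4 distinct), len 7
add g: window [j, k, v, g, j, v, j, g] (4 distinct), len 8
add b: window [v, g, j, v, j, g, b] (4 distinct), len 7
add b: window [v, g, j, v, j, g, b, b] (4 distinct), len 8
add g: window [v, g, j, v, j, g, b, b, g] (4 distinct), len 9
Longest length with ≤4 distinct: 9.

9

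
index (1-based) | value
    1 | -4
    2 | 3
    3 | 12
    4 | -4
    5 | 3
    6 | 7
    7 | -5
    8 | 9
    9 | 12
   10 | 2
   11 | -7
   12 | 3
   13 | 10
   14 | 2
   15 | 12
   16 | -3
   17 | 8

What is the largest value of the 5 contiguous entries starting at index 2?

12

Elements at indices 2..6: 3, 12, -4, 3, 7
max(3, 12, -4, 3, 7) = 12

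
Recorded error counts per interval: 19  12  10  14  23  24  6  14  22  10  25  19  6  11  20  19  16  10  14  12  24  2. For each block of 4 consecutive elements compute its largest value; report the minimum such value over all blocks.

Window maxs for each of the 19 positions:
19 12 10 14 → max 19
12 10 14 23 → max 23
10 14 23 24 → max 24
14 23 24 6 → max 24
23 24 6 14 → max 24
24 6 14 22 → max 24
6 14 22 10 → max 22
14 22 10 25 → max 25
22 10 25 19 → max 25
10 25 19 6 → max 25
25 19 6 11 → max 25
19 6 11 20 → max 20
6 11 20 19 → max 20
11 20 19 16 → max 20
20 19 16 10 → max 20
19 16 10 14 → max 19
16 10 14 12 → max 16
10 14 12 24 → max 24
14 12 24 2 → max 24
Minimum of these is 16.

16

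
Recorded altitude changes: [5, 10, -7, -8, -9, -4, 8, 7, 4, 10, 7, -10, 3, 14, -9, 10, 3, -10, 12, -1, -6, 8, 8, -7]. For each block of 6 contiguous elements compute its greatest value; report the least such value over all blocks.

8

5 10 -7 -8 -9 -4 → max 10
10 -7 -8 -9 -4 8 → max 10
-7 -8 -9 -4 8 7 → max 8
-8 -9 -4 8 7 4 → max 8
-9 -4 8 7 4 10 → max 10
-4 8 7 4 10 7 → max 10
8 7 4 10 7 -10 → max 10
7 4 10 7 -10 3 → max 10
4 10 7 -10 3 14 → max 14
10 7 -10 3 14 -9 → max 14
7 -10 3 14 -9 10 → max 14
-10 3 14 -9 10 3 → max 14
3 14 -9 10 3 -10 → max 14
14 -9 10 3 -10 12 → max 14
-9 10 3 -10 12 -1 → max 12
10 3 -10 12 -1 -6 → max 12
3 -10 12 -1 -6 8 → max 12
-10 12 -1 -6 8 8 → max 12
12 -1 -6 8 8 -7 → max 12
Least of these is 8.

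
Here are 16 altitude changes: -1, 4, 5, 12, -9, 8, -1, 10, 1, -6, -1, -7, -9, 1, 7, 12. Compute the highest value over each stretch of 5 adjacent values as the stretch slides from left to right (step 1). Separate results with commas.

(-1, 4, 5, 12, -9) → max 12
(4, 5, 12, -9, 8) → max 12
(5, 12, -9, 8, -1) → max 12
(12, -9, 8, -1, 10) → max 12
(-9, 8, -1, 10, 1) → max 10
(8, -1, 10, 1, -6) → max 10
(-1, 10, 1, -6, -1) → max 10
(10, 1, -6, -1, -7) → max 10
(1, -6, -1, -7, -9) → max 1
(-6, -1, -7, -9, 1) → max 1
(-1, -7, -9, 1, 7) → max 7
(-7, -9, 1, 7, 12) → max 12

12, 12, 12, 12, 10, 10, 10, 10, 1, 1, 7, 12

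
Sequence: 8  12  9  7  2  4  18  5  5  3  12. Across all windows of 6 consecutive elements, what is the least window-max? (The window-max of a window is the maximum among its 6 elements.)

Each size-6 window and its max:
8 12 9 7 2 4 → max 12
12 9 7 2 4 18 → max 18
9 7 2 4 18 5 → max 18
7 2 4 18 5 5 → max 18
2 4 18 5 5 3 → max 18
4 18 5 5 3 12 → max 18
Least of these is 12.

12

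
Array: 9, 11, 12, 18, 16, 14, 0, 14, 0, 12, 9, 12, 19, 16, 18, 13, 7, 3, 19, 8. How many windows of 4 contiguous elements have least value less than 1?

(9, 11, 12, 18) → min 9
(11, 12, 18, 16) → min 11
(12, 18, 16, 14) → min 12
(18, 16, 14, 0) → min 0  < 1 ✓
(16, 14, 0, 14) → min 0  < 1 ✓
(14, 0, 14, 0) → min 0  < 1 ✓
(0, 14, 0, 12) → min 0  < 1 ✓
(14, 0, 12, 9) → min 0  < 1 ✓
(0, 12, 9, 12) → min 0  < 1 ✓
(12, 9, 12, 19) → min 9
(9, 12, 19, 16) → min 9
(12, 19, 16, 18) → min 12
(19, 16, 18, 13) → min 13
(16, 18, 13, 7) → min 7
(18, 13, 7, 3) → min 3
(13, 7, 3, 19) → min 3
(7, 3, 19, 8) → min 3
6 windows satisfy the condition.

6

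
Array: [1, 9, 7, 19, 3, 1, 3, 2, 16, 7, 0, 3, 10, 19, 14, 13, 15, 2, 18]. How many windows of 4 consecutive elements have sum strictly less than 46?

(1, 9, 7, 19) → sum 36  < 46 ✓
(9, 7, 19, 3) → sum 38  < 46 ✓
(7, 19, 3, 1) → sum 30  < 46 ✓
(19, 3, 1, 3) → sum 26  < 46 ✓
(3, 1, 3, 2) → sum 9  < 46 ✓
(1, 3, 2, 16) → sum 22  < 46 ✓
(3, 2, 16, 7) → sum 28  < 46 ✓
(2, 16, 7, 0) → sum 25  < 46 ✓
(16, 7, 0, 3) → sum 26  < 46 ✓
(7, 0, 3, 10) → sum 20  < 46 ✓
(0, 3, 10, 19) → sum 32  < 46 ✓
(3, 10, 19, 14) → sum 46
(10, 19, 14, 13) → sum 56
(19, 14, 13, 15) → sum 61
(14, 13, 15, 2) → sum 44  < 46 ✓
(13, 15, 2, 18) → sum 48
12 windows satisfy the condition.

12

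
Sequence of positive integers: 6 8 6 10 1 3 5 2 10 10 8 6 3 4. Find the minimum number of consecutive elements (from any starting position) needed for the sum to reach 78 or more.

13

add 6: running sum 6 < 78
add 8: running sum 14 < 78
add 6: running sum 20 < 78
add 10: running sum 30 < 78
add 1: running sum 31 < 78
add 3: running sum 34 < 78
add 5: running sum 39 < 78
add 2: running sum 41 < 78
add 10: running sum 51 < 78
add 10: running sum 61 < 78
add 8: running sum 69 < 78
add 6: running sum 75 < 78
add 3: shortest ending here [6, 8, 6, 10, 1, 3, 5, 2, 10, 10, 8, 6, 3] sum 78, len 13
add 4: shortest ending here [6, 8, 6, 10, 1, 3, 5, 2, 10, 10, 8, 6, 3, 4] sum 82, len 14
Shortest qualifying length: 13.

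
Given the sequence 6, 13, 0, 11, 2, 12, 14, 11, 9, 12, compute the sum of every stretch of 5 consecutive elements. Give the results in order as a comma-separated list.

32, 38, 39, 50, 48, 58

(6, 13, 0, 11, 2) → sum 32
(13, 0, 11, 2, 12) → sum 38
(0, 11, 2, 12, 14) → sum 39
(11, 2, 12, 14, 11) → sum 50
(2, 12, 14, 11, 9) → sum 48
(12, 14, 11, 9, 12) → sum 58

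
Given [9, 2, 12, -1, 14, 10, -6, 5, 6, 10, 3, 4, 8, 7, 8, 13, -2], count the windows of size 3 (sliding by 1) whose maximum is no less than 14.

[9, 2, 12] → max 12
[2, 12, -1] → max 12
[12, -1, 14] → max 14  ≥ 14 ✓
[-1, 14, 10] → max 14  ≥ 14 ✓
[14, 10, -6] → max 14  ≥ 14 ✓
[10, -6, 5] → max 10
[-6, 5, 6] → max 6
[5, 6, 10] → max 10
[6, 10, 3] → max 10
[10, 3, 4] → max 10
[3, 4, 8] → max 8
[4, 8, 7] → max 8
[8, 7, 8] → max 8
[7, 8, 13] → max 13
[8, 13, -2] → max 13
3 windows satisfy the condition.

3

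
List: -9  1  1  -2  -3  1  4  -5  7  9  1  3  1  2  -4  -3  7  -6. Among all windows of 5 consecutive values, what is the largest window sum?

21

Each size-5 window and its sum:
-9 1 1 -2 -3 → sum -12
1 1 -2 -3 1 → sum -2
1 -2 -3 1 4 → sum 1
-2 -3 1 4 -5 → sum -5
-3 1 4 -5 7 → sum 4
1 4 -5 7 9 → sum 16
4 -5 7 9 1 → sum 16
-5 7 9 1 3 → sum 15
7 9 1 3 1 → sum 21
9 1 3 1 2 → sum 16
1 3 1 2 -4 → sum 3
3 1 2 -4 -3 → sum -1
1 2 -4 -3 7 → sum 3
2 -4 -3 7 -6 → sum -4
Largest of these is 21.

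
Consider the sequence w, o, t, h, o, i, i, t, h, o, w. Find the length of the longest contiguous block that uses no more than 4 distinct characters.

add w: window [w] (1 distinct), len 1
add o: window [w, o] (2 distinct), len 2
add t: window [w, o, t] (3 distinct), len 3
add h: window [w, o, t, h] (4 distinct), len 4
add o: window [w, o, t, h, o] (4 distinct), len 5
add i: window [o, t, h, o, i] (4 distinct), len 5
add i: window [o, t, h, o, i, i] (4 distinct), len 6
add t: window [o, t, h, o, i, i, t] (4 distinct), len 7
add h: window [o, t, h, o, i, i, t, h] (4 distinct), len 8
add o: window [o, t, h, o, i, i, t, h, o] (4 distinct), len 9
add w: window [t, h, o, w] (4 distinct), len 4
Longest length with ≤4 distinct: 9.

9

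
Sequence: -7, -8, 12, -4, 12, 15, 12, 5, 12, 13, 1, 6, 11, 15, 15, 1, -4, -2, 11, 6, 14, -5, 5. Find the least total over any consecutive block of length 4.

-7

(-7, -8, 12, -4) → sum -7
(-8, 12, -4, 12) → sum 12
(12, -4, 12, 15) → sum 35
(-4, 12, 15, 12) → sum 35
(12, 15, 12, 5) → sum 44
(15, 12, 5, 12) → sum 44
(12, 5, 12, 13) → sum 42
(5, 12, 13, 1) → sum 31
(12, 13, 1, 6) → sum 32
(13, 1, 6, 11) → sum 31
(1, 6, 11, 15) → sum 33
(6, 11, 15, 15) → sum 47
(11, 15, 15, 1) → sum 42
(15, 15, 1, -4) → sum 27
(15, 1, -4, -2) → sum 10
(1, -4, -2, 11) → sum 6
(-4, -2, 11, 6) → sum 11
(-2, 11, 6, 14) → sum 29
(11, 6, 14, -5) → sum 26
(6, 14, -5, 5) → sum 20
Least of these is -7.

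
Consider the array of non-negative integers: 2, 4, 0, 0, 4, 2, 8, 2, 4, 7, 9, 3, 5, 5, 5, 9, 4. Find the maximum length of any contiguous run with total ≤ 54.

[2] sum 2 len 1
[2, 4] sum 6 len 2
[2, 4, 0] sum 6 len 3
[2, 4, 0, 0] sum 6 len 4
[2, 4, 0, 0, 4] sum 10 len 5
[2, 4, 0, 0, 4, 2] sum 12 len 6
[2, 4, 0, 0, 4, 2, 8] sum 20 len 7
[2, 4, 0, 0, 4, 2, 8, 2] sum 22 len 8
[2, 4, 0, 0, 4, 2, 8, 2, 4] sum 26 len 9
[2, 4, 0, 0, 4, 2, 8, 2, 4, 7] sum 33 len 10
[2, 4, 0, 0, 4, 2, 8, 2, 4, 7, 9] sum 42 len 11
[2, 4, 0, 0, 4, 2, 8, 2, 4, 7, 9, 3] sum 45 len 12
[2, 4, 0, 0, 4, 2, 8, 2, 4, 7, 9, 3, 5] sum 50 len 13
[4, 0, 0, 4, 2, 8, 2, 4, 7, 9, 3, 5, 5] sum 53 len 13
[0, 0, 4, 2, 8, 2, 4, 7, 9, 3, 5, 5, 5] sum 54 len 13
[2, 4, 7, 9, 3, 5, 5, 5, 9] sum 49 len 9
[2, 4, 7, 9, 3, 5, 5, 5, 9, 4] sum 53 len 10
Longest length seen: 13.

13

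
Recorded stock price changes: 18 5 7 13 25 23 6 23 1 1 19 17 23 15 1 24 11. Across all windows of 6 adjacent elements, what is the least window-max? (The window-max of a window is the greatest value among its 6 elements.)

23

Window maxs for each of the 12 positions:
[18, 5, 7, 13, 25, 23] → max 25
[5, 7, 13, 25, 23, 6] → max 25
[7, 13, 25, 23, 6, 23] → max 25
[13, 25, 23, 6, 23, 1] → max 25
[25, 23, 6, 23, 1, 1] → max 25
[23, 6, 23, 1, 1, 19] → max 23
[6, 23, 1, 1, 19, 17] → max 23
[23, 1, 1, 19, 17, 23] → max 23
[1, 1, 19, 17, 23, 15] → max 23
[1, 19, 17, 23, 15, 1] → max 23
[19, 17, 23, 15, 1, 24] → max 24
[17, 23, 15, 1, 24, 11] → max 24
Least of these is 23.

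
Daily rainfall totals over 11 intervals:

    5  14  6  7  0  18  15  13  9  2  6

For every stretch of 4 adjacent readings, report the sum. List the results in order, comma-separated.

32, 27, 31, 40, 46, 55, 39, 30

[5, 14, 6, 7] → sum 32
[14, 6, 7, 0] → sum 27
[6, 7, 0, 18] → sum 31
[7, 0, 18, 15] → sum 40
[0, 18, 15, 13] → sum 46
[18, 15, 13, 9] → sum 55
[15, 13, 9, 2] → sum 39
[13, 9, 2, 6] → sum 30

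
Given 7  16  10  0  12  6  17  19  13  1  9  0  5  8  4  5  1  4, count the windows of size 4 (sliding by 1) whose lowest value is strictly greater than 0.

(7, 16, 10, 0) → min 0
(16, 10, 0, 12) → min 0
(10, 0, 12, 6) → min 0
(0, 12, 6, 17) → min 0
(12, 6, 17, 19) → min 6  > 0 ✓
(6, 17, 19, 13) → min 6  > 0 ✓
(17, 19, 13, 1) → min 1  > 0 ✓
(19, 13, 1, 9) → min 1  > 0 ✓
(13, 1, 9, 0) → min 0
(1, 9, 0, 5) → min 0
(9, 0, 5, 8) → min 0
(0, 5, 8, 4) → min 0
(5, 8, 4, 5) → min 4  > 0 ✓
(8, 4, 5, 1) → min 1  > 0 ✓
(4, 5, 1, 4) → min 1  > 0 ✓
7 windows satisfy the condition.

7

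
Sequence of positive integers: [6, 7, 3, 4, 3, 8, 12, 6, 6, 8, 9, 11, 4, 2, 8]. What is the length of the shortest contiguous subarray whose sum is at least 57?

7

Extend right; whenever the sum reaches 57, record the length and shrink from the left:
add 6: running sum 6 < 57
add 7: running sum 13 < 57
add 3: running sum 16 < 57
add 4: running sum 20 < 57
add 3: running sum 23 < 57
add 8: running sum 31 < 57
add 12: running sum 43 < 57
add 6: running sum 49 < 57
add 6: running sum 55 < 57
add 8: shortest ending here [7, 3, 4, 3, 8, 12, 6, 6, 8] sum 57, len 9
add 9: shortest ending here [3, 4, 3, 8, 12, 6, 6, 8, 9] sum 59, len 9
add 11: shortest ending here [8, 12, 6, 6, 8, 9, 11] sum 60, len 7
add 4: shortest ending here [8, 12, 6, 6, 8, 9, 11, 4] sum 64, len 8
add 2: shortest ending here [12, 6, 6, 8, 9, 11, 4, 2] sum 58, len 8
add 8: shortest ending here [12, 6, 6, 8, 9, 11, 4, 2, 8] sum 66, len 9
Shortest qualifying length: 7.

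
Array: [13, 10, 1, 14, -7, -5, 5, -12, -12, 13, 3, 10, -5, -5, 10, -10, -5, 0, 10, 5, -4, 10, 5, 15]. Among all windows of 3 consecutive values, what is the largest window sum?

30

(13, 10, 1) → sum 24
(10, 1, 14) → sum 25
(1, 14, -7) → sum 8
(14, -7, -5) → sum 2
(-7, -5, 5) → sum -7
(-5, 5, -12) → sum -12
(5, -12, -12) → sum -19
(-12, -12, 13) → sum -11
(-12, 13, 3) → sum 4
(13, 3, 10) → sum 26
(3, 10, -5) → sum 8
(10, -5, -5) → sum 0
(-5, -5, 10) → sum 0
(-5, 10, -10) → sum -5
(10, -10, -5) → sum -5
(-10, -5, 0) → sum -15
(-5, 0, 10) → sum 5
(0, 10, 5) → sum 15
(10, 5, -4) → sum 11
(5, -4, 10) → sum 11
(-4, 10, 5) → sum 11
(10, 5, 15) → sum 30
Largest of these is 30.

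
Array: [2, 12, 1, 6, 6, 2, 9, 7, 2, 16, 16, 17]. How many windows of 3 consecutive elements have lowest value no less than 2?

2 12 1 → min 1
12 1 6 → min 1
1 6 6 → min 1
6 6 2 → min 2  ≥ 2 ✓
6 2 9 → min 2  ≥ 2 ✓
2 9 7 → min 2  ≥ 2 ✓
9 7 2 → min 2  ≥ 2 ✓
7 2 16 → min 2  ≥ 2 ✓
2 16 16 → min 2  ≥ 2 ✓
16 16 17 → min 16  ≥ 2 ✓
7 windows satisfy the condition.

7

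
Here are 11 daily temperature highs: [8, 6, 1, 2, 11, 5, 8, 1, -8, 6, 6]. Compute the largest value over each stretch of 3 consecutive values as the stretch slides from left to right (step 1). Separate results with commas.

[8, 6, 1] → max 8
[6, 1, 2] → max 6
[1, 2, 11] → max 11
[2, 11, 5] → max 11
[11, 5, 8] → max 11
[5, 8, 1] → max 8
[8, 1, -8] → max 8
[1, -8, 6] → max 6
[-8, 6, 6] → max 6

8, 6, 11, 11, 11, 8, 8, 6, 6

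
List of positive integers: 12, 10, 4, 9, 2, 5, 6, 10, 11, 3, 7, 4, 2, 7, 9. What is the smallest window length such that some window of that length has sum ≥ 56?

8

add 12: running sum 12 < 56
add 10: running sum 22 < 56
add 4: running sum 26 < 56
add 9: running sum 35 < 56
add 2: running sum 37 < 56
add 5: running sum 42 < 56
add 6: running sum 48 < 56
end 7: [12, 10, 4, 9, 2, 5, 6, 10] sum 58, len 8
end 8: [10, 4, 9, 2, 5, 6, 10, 11] sum 57, len 8
end 9: [10, 4, 9, 2, 5, 6, 10, 11, 3] sum 60, len 9
end 10: [4, 9, 2, 5, 6, 10, 11, 3, 7] sum 57, len 9
end 11: [9, 2, 5, 6, 10, 11, 3, 7, 4] sum 57, len 9
end 12: [9, 2, 5, 6, 10, 11, 3, 7, 4, 2] sum 59, len 10
end 13: [2, 5, 6, 10, 11, 3, 7, 4, 2, 7] sum 57, len 10
end 14: [6, 10, 11, 3, 7, 4, 2, 7, 9] sum 59, len 9
Shortest qualifying length: 8.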